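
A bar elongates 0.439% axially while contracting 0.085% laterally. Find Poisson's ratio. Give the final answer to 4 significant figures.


nu = -epsilon_lat / epsilon_axial
Lateral strain is contraction (negative), so using magnitudes:
nu = 0.085 / 0.439
nu = 0.1936


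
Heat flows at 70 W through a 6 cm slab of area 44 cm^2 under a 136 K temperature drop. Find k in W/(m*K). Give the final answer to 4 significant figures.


k = Q*L / (A*dT)
L = 0.06 m, A = 4.4e-03 m^2
k = 70 * 0.06 / (4.4e-03 * 136)
k = 7.019 W/(m*K)


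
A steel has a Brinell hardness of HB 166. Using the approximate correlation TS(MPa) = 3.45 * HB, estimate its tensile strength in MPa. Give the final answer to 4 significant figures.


TS (MPa) = 3.45 * HB
TS = 3.45 * 166
TS = 572.7 MPa


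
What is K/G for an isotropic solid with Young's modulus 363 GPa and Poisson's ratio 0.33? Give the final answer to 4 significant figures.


G = E / (2*(1+nu))
G = 363 / (2*(1+0.33)) = 136.466 GPa
K = E / (3*(1-2*nu))
K = 363 / (3*(1-2*0.33)) = 355.882 GPa
K/G = 355.882 / 136.466 = 2.608


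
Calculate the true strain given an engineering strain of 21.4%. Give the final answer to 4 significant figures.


epsilon_true = ln(1 + epsilon_eng)
epsilon_true = ln(1 + 0.214)
epsilon_true = 0.1939


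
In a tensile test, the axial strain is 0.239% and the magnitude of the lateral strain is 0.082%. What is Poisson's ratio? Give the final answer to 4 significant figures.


nu = -epsilon_lat / epsilon_axial
Lateral strain is contraction (negative), so using magnitudes:
nu = 0.082 / 0.239
nu = 0.3431


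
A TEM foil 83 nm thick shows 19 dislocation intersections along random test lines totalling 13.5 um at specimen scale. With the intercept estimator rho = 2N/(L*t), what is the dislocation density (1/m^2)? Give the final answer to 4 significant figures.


rho = 2N / (L * t)
L = 13.5 um = 1.35e-05 m, t = 83 nm = 8.3e-08 m
rho = 2 * 19 / (1.35e-05 * 8.3e-08)
rho = 3.391e+13 1/m^2


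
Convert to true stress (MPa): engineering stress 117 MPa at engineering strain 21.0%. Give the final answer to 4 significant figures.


sigma_true = sigma_eng * (1 + epsilon_eng)
sigma_true = 117 * (1 + 0.21)
sigma_true = 141.6 MPa


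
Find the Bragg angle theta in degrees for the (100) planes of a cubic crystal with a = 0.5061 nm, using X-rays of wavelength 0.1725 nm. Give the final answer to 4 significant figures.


d = a / sqrt(h^2+k^2+l^2)
d = 0.5061 / sqrt(1) = 0.5061 nm
lambda = 2*d*sin(theta)  =>  sin(theta) = lambda / (2*d)
sin(theta) = 0.1725 / (2 * 0.5061) = 0.170421
theta = 9.812 deg


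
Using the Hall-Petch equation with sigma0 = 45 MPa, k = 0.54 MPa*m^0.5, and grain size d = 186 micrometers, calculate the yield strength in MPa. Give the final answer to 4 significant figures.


sigma_y = sigma0 + k / sqrt(d)
d = 186 um = 1.86e-04 m
sigma_y = 45 + 0.54 / sqrt(1.86e-04)
sigma_y = 84.59 MPa


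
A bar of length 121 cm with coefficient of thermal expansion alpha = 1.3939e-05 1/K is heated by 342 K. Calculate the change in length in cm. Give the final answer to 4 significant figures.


dL = L0 * alpha * dT
dL = 121 * 1.3939e-05 * 342
dL = 0.5768 cm


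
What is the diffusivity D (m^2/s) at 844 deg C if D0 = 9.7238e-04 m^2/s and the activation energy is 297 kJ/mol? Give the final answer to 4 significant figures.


D = D0 * exp(-Qd / (R*T))
T = 1117.15 K
D = 9.7238e-04 * exp(-297e3 / (8.314 * 1117.15))
D = 1.26e-17 m^2/s


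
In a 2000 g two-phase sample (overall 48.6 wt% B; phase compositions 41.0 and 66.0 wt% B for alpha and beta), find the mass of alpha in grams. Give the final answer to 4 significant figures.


f_alpha = (C_beta - C0) / (C_beta - C_alpha)
f_alpha = (66.0 - 48.6) / (66.0 - 41.0) = 0.696
m_alpha = f_alpha * m_total = 0.696 * 2000 = 1392 g


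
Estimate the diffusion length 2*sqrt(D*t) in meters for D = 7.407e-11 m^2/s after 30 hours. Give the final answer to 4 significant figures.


t = 30 hr = 108000 s
Diffusion length = 2*sqrt(D*t)
= 2*sqrt(7.407e-11 * 108000)
= 5.657e-03 m


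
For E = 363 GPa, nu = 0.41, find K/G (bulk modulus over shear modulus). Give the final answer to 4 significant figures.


G = E / (2*(1+nu))
G = 363 / (2*(1+0.41)) = 128.723 GPa
K = E / (3*(1-2*nu))
K = 363 / (3*(1-2*0.41)) = 672.222 GPa
K/G = 672.222 / 128.723 = 5.222


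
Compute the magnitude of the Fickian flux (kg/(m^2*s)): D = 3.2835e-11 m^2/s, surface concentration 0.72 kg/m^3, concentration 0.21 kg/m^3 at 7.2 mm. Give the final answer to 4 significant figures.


J = -D * (dC/dx) = D * (C1 - C2) / dx
J = 3.2835e-11 * (0.72 - 0.21) / 7.2e-03
J = 2.326e-09 kg/(m^2*s)


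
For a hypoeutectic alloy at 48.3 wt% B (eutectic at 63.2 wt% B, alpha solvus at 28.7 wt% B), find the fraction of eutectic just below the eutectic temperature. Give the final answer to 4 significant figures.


f_primary = (C_e - C0) / (C_e - C_alpha_max)
f_primary = (63.2 - 48.3) / (63.2 - 28.7)
f_primary = 0.431884
f_eutectic = 1 - 0.431884 = 0.5681


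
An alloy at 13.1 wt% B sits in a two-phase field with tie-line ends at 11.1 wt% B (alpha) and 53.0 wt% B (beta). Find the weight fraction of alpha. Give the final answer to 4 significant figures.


f_alpha = (C_beta - C0) / (C_beta - C_alpha)
f_alpha = (53.0 - 13.1) / (53.0 - 11.1)
f_alpha = 0.9523


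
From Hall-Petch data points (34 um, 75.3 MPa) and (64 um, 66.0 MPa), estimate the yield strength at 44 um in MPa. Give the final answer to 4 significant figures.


sigma_y = sigma0 + k / sqrt(d)
1/sqrt(d1) = 1/sqrt(3.4e-05) = 171.499;  1/sqrt(d2) = 125
k = (sigma1 - sigma2) / (1/sqrt(d1) - 1/sqrt(d2)) = (75.3 - 66.0) / (171.499 - 125) = 0.200006 MPa*m^0.5
sigma0 = sigma1 - k/sqrt(d1) = 75.3 - 0.200006*171.499 = 40.9992 MPa
sigma_y(d3) = 40.9992 + 0.200006 / sqrt(4.4e-05) = 71.15 MPa


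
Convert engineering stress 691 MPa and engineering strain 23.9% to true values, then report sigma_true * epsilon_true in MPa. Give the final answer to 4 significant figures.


sigma_true = sigma_eng * (1 + epsilon_eng)
sigma_true = 691 * (1 + 0.239) = 856.149 MPa
epsilon_true = ln(1 + epsilon_eng)
epsilon_true = ln(1 + 0.239) = 0.214305
sigma_true * epsilon_true = 856.149 * 0.214305 = 183.5 MPa


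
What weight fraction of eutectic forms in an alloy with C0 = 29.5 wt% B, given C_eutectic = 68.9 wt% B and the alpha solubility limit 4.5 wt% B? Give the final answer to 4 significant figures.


f_primary = (C_e - C0) / (C_e - C_alpha_max)
f_primary = (68.9 - 29.5) / (68.9 - 4.5)
f_primary = 0.611801
f_eutectic = 1 - 0.611801 = 0.3882


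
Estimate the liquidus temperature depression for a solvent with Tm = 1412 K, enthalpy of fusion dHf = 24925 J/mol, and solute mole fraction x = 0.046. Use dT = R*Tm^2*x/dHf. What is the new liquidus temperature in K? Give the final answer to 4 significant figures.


dT = R*Tm^2*x / dHf
dT = 8.314 * 1412^2 * 0.046 / 24925
dT = 30.5916 K
T_new = 1412 - 30.5916 = 1381 K


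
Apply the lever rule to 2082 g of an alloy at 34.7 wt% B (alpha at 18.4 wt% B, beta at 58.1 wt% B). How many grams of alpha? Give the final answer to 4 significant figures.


f_alpha = (C_beta - C0) / (C_beta - C_alpha)
f_alpha = (58.1 - 34.7) / (58.1 - 18.4) = 0.589421
m_alpha = f_alpha * m_total = 0.589421 * 2082 = 1227 g


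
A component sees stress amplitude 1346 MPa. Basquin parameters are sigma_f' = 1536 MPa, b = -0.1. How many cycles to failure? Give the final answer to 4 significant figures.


sigma_a = sigma_f' * (2*Nf)^b
2*Nf = (sigma_a / sigma_f')^(1/b)
2*Nf = (1346 / 1536)^(1/-0.1)
2*Nf = 3.74508
Nf = 1.873 cycles


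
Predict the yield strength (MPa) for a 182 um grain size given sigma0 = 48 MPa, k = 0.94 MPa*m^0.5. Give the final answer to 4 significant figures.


sigma_y = sigma0 + k / sqrt(d)
d = 182 um = 1.82e-04 m
sigma_y = 48 + 0.94 / sqrt(1.82e-04)
sigma_y = 117.7 MPa


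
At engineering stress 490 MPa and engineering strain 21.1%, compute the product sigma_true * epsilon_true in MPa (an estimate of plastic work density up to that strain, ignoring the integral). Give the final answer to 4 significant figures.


sigma_true = sigma_eng * (1 + epsilon_eng)
sigma_true = 490 * (1 + 0.211) = 593.39 MPa
epsilon_true = ln(1 + epsilon_eng)
epsilon_true = ln(1 + 0.211) = 0.191446
sigma_true * epsilon_true = 593.39 * 0.191446 = 113.6 MPa


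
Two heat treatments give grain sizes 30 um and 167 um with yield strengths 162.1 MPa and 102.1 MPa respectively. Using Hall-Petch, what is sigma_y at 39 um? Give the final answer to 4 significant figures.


sigma_y = sigma0 + k / sqrt(d)
1/sqrt(d1) = 1/sqrt(3e-05) = 182.574;  1/sqrt(d2) = 77.3823
k = (sigma1 - sigma2) / (1/sqrt(d1) - 1/sqrt(d2)) = (162.1 - 102.1) / (182.574 - 77.3823) = 0.570386 MPa*m^0.5
sigma0 = sigma1 - k/sqrt(d1) = 162.1 - 0.570386*182.574 = 57.9622 MPa
sigma_y(d3) = 57.9622 + 0.570386 / sqrt(3.9e-05) = 149.3 MPa


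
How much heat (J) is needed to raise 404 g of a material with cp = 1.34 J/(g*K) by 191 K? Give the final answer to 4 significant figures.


Q = m * cp * dT
Q = 404 * 1.34 * 191
Q = 103400 J


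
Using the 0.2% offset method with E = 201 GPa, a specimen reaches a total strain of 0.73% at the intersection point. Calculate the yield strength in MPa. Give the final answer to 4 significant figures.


Offset strain = 0.002
Elastic strain at yield = total_strain - offset = 7.3e-03 - 0.002 = 5.3e-03
sigma_y = E * elastic_strain = 201000 * 5.3e-03
sigma_y = 1065 MPa


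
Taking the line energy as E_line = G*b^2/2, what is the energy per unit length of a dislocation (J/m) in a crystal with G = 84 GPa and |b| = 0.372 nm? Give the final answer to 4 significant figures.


E = G*b^2/2
b = 0.372 nm = 3.72e-10 m
G = 84 GPa = 8.4e+10 Pa
E = 0.5 * 8.4e+10 * (3.72e-10)^2
E = 5.812e-09 J/m


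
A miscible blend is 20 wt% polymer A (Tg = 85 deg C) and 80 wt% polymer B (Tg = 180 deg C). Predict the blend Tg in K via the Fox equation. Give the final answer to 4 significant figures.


1/Tg = w1/Tg1 + w2/Tg2 (in Kelvin)
Tg1 = 358.15 K, Tg2 = 453.15 K
1/Tg = 0.2/358.15 + 0.8/453.15
Tg = 430.3 K


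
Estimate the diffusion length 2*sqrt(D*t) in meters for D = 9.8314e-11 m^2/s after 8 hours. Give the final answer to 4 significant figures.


t = 8 hr = 28800 s
Diffusion length = 2*sqrt(D*t)
= 2*sqrt(9.8314e-11 * 28800)
= 3.365e-03 m


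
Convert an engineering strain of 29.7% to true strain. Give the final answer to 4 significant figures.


epsilon_true = ln(1 + epsilon_eng)
epsilon_true = ln(1 + 0.297)
epsilon_true = 0.2601


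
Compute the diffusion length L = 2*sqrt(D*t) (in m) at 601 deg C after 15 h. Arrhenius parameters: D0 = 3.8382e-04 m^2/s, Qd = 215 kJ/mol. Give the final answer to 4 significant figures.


Step 1: D = D0 * exp(-Qd/(R*T))
T = 874.15 K
D = 3.8382e-04 * exp(-215e3 / (8.314 * 874.15)) = 5.44987e-17 m^2/s
Step 2: L = 2*sqrt(D*t)
t = 15 h = 54000 s
L = 2*sqrt(5.44987e-17 * 54000) = 3.431e-06 m


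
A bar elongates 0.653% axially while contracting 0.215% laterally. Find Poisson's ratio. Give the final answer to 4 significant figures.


nu = -epsilon_lat / epsilon_axial
Lateral strain is contraction (negative), so using magnitudes:
nu = 0.215 / 0.653
nu = 0.3292


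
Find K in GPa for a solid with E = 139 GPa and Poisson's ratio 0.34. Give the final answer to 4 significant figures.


K = E / (3*(1-2*nu))
K = 139 / (3*(1-2*0.34))
K = 144.8 GPa


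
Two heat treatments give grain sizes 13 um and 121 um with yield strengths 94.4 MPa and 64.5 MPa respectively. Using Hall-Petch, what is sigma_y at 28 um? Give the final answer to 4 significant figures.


sigma_y = sigma0 + k / sqrt(d)
1/sqrt(d1) = 1/sqrt(1.3e-05) = 277.35;  1/sqrt(d2) = 90.9091
k = (sigma1 - sigma2) / (1/sqrt(d1) - 1/sqrt(d2)) = (94.4 - 64.5) / (277.35 - 90.9091) = 0.160372 MPa*m^0.5
sigma0 = sigma1 - k/sqrt(d1) = 94.4 - 0.160372*277.35 = 49.9207 MPa
sigma_y(d3) = 49.9207 + 0.160372 / sqrt(2.8e-05) = 80.23 MPa


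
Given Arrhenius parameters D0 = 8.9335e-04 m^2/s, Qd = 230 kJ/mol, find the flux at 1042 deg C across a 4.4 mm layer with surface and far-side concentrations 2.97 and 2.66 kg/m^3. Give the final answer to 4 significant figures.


Step 1: D = D0 * exp(-Qd/(R*T))
T = 1042 + 273.15 = 1315.15 K
D = 8.9335e-04 * exp(-230e3 / (8.314 * 1315.15)) = 6.54089e-13 m^2/s
Step 2: J = D * (C1 - C2) / dx
J = 6.54089e-13 * (2.97 - 2.66) / 4.4e-03
J = 4.608e-11 kg/(m^2*s)


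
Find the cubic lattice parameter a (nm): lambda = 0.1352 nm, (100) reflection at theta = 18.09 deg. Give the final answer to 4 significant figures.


d = lambda / (2*sin(theta))
d = 0.1352 / (2*sin(18.09 deg))
d = 0.217706 nm
a = d * sqrt(h^2+k^2+l^2) = 0.217706 * sqrt(1)
a = 0.2177 nm


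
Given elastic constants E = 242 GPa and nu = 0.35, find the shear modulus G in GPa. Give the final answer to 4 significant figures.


G = E / (2*(1+nu))
G = 242 / (2*(1+0.35))
G = 89.63 GPa


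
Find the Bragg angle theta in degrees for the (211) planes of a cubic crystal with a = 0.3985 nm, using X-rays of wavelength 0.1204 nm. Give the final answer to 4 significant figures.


d = a / sqrt(h^2+k^2+l^2)
d = 0.3985 / sqrt(6) = 0.162687 nm
lambda = 2*d*sin(theta)  =>  sin(theta) = lambda / (2*d)
sin(theta) = 0.1204 / (2 * 0.162687) = 0.370036
theta = 21.72 deg


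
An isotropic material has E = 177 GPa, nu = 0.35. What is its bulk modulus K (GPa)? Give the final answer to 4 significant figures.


K = E / (3*(1-2*nu))
K = 177 / (3*(1-2*0.35))
K = 196.7 GPa


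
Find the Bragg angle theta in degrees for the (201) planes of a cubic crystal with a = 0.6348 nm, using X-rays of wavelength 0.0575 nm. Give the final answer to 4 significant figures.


d = a / sqrt(h^2+k^2+l^2)
d = 0.6348 / sqrt(5) = 0.283891 nm
lambda = 2*d*sin(theta)  =>  sin(theta) = lambda / (2*d)
sin(theta) = 0.0575 / (2 * 0.283891) = 0.101271
theta = 5.812 deg


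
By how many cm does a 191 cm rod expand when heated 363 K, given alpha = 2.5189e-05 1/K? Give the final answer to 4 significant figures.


dL = L0 * alpha * dT
dL = 191 * 2.5189e-05 * 363
dL = 1.746 cm


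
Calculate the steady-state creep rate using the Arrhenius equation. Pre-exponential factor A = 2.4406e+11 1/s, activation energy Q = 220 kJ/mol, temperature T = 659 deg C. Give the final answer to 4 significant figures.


rate = A * exp(-Q / (R*T))
T = 659 + 273.15 = 932.15 K
rate = 2.4406e+11 * exp(-220e3 / (8.314 * 932.15))
rate = 0.1145 1/s


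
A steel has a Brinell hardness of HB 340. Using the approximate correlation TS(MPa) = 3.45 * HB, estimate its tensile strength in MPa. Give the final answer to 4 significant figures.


TS (MPa) = 3.45 * HB
TS = 3.45 * 340
TS = 1173 MPa


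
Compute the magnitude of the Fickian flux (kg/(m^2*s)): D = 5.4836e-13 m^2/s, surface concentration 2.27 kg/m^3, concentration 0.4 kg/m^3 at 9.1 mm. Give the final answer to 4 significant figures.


J = -D * (dC/dx) = D * (C1 - C2) / dx
J = 5.4836e-13 * (2.27 - 0.4) / 9.1e-03
J = 1.127e-10 kg/(m^2*s)


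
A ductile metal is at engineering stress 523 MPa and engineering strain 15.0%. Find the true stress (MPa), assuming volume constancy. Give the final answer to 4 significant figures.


sigma_true = sigma_eng * (1 + epsilon_eng)
sigma_true = 523 * (1 + 0.15)
sigma_true = 601.5 MPa


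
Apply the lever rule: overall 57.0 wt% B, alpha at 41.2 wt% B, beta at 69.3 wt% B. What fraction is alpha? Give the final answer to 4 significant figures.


f_alpha = (C_beta - C0) / (C_beta - C_alpha)
f_alpha = (69.3 - 57.0) / (69.3 - 41.2)
f_alpha = 0.4377


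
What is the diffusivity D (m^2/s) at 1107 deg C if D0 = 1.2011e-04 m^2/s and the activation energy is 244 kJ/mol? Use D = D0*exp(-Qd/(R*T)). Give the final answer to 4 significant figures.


D = D0 * exp(-Qd / (R*T))
T = 1380.15 K
D = 1.2011e-04 * exp(-244e3 / (8.314 * 1380.15))
D = 6.991e-14 m^2/s


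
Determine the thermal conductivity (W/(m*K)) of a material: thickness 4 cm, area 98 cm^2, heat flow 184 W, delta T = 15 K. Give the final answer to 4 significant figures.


k = Q*L / (A*dT)
L = 0.04 m, A = 9.8e-03 m^2
k = 184 * 0.04 / (9.8e-03 * 15)
k = 50.07 W/(m*K)


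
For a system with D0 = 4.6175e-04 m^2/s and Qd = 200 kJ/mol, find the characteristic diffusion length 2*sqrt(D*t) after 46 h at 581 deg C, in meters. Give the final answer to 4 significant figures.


Step 1: D = D0 * exp(-Qd/(R*T))
T = 854.15 K
D = 4.6175e-04 * exp(-200e3 / (8.314 * 854.15)) = 2.71129e-16 m^2/s
Step 2: L = 2*sqrt(D*t)
t = 46 h = 165600 s
L = 2*sqrt(2.71129e-16 * 165600) = 1.34e-05 m


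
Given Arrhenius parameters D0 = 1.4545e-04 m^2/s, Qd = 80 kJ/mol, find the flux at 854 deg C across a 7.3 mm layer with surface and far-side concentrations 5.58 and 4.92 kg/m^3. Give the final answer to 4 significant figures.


Step 1: D = D0 * exp(-Qd/(R*T))
T = 854 + 273.15 = 1127.15 K
D = 1.4545e-04 * exp(-80e3 / (8.314 * 1127.15)) = 2.85234e-08 m^2/s
Step 2: J = D * (C1 - C2) / dx
J = 2.85234e-08 * (5.58 - 4.92) / 7.3e-03
J = 2.579e-06 kg/(m^2*s)


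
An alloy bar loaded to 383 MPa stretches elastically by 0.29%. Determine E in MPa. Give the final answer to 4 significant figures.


E = sigma / epsilon
epsilon = 0.29% = 2.9e-03
E = 383 / 2.9e-03
E = 132100 MPa


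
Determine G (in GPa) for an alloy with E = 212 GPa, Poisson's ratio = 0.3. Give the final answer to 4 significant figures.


G = E / (2*(1+nu))
G = 212 / (2*(1+0.3))
G = 81.54 GPa


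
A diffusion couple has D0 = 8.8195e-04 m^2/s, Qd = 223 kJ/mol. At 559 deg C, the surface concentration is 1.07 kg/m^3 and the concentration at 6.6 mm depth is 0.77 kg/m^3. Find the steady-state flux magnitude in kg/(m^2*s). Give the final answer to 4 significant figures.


Step 1: D = D0 * exp(-Qd/(R*T))
T = 559 + 273.15 = 832.15 K
D = 8.8195e-04 * exp(-223e3 / (8.314 * 832.15)) = 8.85262e-18 m^2/s
Step 2: J = D * (C1 - C2) / dx
J = 8.85262e-18 * (1.07 - 0.77) / 6.6e-03
J = 4.024e-16 kg/(m^2*s)


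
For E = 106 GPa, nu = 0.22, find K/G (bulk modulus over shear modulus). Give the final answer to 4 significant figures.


G = E / (2*(1+nu))
G = 106 / (2*(1+0.22)) = 43.4426 GPa
K = E / (3*(1-2*nu))
K = 106 / (3*(1-2*0.22)) = 63.0952 GPa
K/G = 63.0952 / 43.4426 = 1.452


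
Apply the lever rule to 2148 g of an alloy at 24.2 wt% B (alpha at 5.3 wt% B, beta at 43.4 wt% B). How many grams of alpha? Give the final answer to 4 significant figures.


f_alpha = (C_beta - C0) / (C_beta - C_alpha)
f_alpha = (43.4 - 24.2) / (43.4 - 5.3) = 0.503937
m_alpha = f_alpha * m_total = 0.503937 * 2148 = 1082 g


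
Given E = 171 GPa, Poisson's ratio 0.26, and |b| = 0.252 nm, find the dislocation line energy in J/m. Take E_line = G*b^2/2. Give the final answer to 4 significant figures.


Step 1: G = E / (2*(1+nu))
G = 171 / (2*(1+0.26)) = 67.8571 GPa = 6.78571e+10 Pa
Step 2: E_line = G*b^2/2
b = 0.252 nm = 2.52e-10 m
E_line = 0.5 * 6.78571e+10 * (2.52e-10)^2 = 2.155e-09 J/m


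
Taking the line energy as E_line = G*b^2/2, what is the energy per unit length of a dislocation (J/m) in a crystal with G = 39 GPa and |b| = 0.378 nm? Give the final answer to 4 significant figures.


E = G*b^2/2
b = 0.378 nm = 3.78e-10 m
G = 39 GPa = 3.9e+10 Pa
E = 0.5 * 3.9e+10 * (3.78e-10)^2
E = 2.786e-09 J/m


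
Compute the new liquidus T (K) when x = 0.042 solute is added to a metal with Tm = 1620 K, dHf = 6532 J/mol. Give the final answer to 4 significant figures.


dT = R*Tm^2*x / dHf
dT = 8.314 * 1620^2 * 0.042 / 6532
dT = 140.295 K
T_new = 1620 - 140.295 = 1480 K


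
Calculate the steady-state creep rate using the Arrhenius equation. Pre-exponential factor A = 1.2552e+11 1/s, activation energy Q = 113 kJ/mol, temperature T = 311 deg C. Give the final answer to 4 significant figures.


rate = A * exp(-Q / (R*T))
T = 311 + 273.15 = 584.15 K
rate = 1.2552e+11 * exp(-113e3 / (8.314 * 584.15))
rate = 9.86 1/s


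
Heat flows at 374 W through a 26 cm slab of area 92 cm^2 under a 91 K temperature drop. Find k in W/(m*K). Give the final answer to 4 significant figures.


k = Q*L / (A*dT)
L = 0.26 m, A = 9.2e-03 m^2
k = 374 * 0.26 / (9.2e-03 * 91)
k = 116.1 W/(m*K)


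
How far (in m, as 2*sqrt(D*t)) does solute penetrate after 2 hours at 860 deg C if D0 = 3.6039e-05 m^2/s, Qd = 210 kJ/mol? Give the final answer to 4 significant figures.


Step 1: D = D0 * exp(-Qd/(R*T))
T = 1133.15 K
D = 3.6039e-05 * exp(-210e3 / (8.314 * 1133.15)) = 7.51771e-15 m^2/s
Step 2: L = 2*sqrt(D*t)
t = 2 h = 7200 s
L = 2*sqrt(7.51771e-15 * 7200) = 1.471e-05 m


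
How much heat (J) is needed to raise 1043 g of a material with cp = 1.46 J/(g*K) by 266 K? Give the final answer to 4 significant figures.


Q = m * cp * dT
Q = 1043 * 1.46 * 266
Q = 405100 J


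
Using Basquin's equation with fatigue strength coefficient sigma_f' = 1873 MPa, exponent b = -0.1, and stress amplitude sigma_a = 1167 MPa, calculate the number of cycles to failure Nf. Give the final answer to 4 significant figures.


sigma_a = sigma_f' * (2*Nf)^b
2*Nf = (sigma_a / sigma_f')^(1/b)
2*Nf = (1167 / 1873)^(1/-0.1)
2*Nf = 113.415
Nf = 56.71 cycles


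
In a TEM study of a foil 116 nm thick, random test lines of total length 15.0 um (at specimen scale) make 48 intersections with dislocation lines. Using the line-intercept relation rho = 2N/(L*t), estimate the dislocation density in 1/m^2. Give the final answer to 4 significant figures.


rho = 2N / (L * t)
L = 15.0 um = 1.5e-05 m, t = 116 nm = 1.16e-07 m
rho = 2 * 48 / (1.5e-05 * 1.16e-07)
rho = 5.517e+13 1/m^2


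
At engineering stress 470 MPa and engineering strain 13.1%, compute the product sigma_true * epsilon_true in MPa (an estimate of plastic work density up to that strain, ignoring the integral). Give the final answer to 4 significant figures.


sigma_true = sigma_eng * (1 + epsilon_eng)
sigma_true = 470 * (1 + 0.131) = 531.57 MPa
epsilon_true = ln(1 + epsilon_eng)
epsilon_true = ln(1 + 0.131) = 0.123102
sigma_true * epsilon_true = 531.57 * 0.123102 = 65.44 MPa


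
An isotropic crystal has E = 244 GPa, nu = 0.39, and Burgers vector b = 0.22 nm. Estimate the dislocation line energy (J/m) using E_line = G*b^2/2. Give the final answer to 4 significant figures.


Step 1: G = E / (2*(1+nu))
G = 244 / (2*(1+0.39)) = 87.7698 GPa = 8.77698e+10 Pa
Step 2: E_line = G*b^2/2
b = 0.22 nm = 2.2e-10 m
E_line = 0.5 * 8.77698e+10 * (2.2e-10)^2 = 2.124e-09 J/m


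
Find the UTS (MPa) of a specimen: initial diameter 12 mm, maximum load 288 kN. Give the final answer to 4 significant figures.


A0 = pi*(d/2)^2 = pi*(12/2)^2 = 113.097 mm^2
UTS = F_max / A0 = 288*1000 / 113.097
UTS = 2546 MPa


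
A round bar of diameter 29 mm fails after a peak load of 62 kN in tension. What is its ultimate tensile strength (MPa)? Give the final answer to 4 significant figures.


A0 = pi*(d/2)^2 = pi*(29/2)^2 = 660.52 mm^2
UTS = F_max / A0 = 62*1000 / 660.52
UTS = 93.87 MPa


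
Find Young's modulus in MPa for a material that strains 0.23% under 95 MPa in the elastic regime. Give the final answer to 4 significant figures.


E = sigma / epsilon
epsilon = 0.23% = 2.3e-03
E = 95 / 2.3e-03
E = 41300 MPa


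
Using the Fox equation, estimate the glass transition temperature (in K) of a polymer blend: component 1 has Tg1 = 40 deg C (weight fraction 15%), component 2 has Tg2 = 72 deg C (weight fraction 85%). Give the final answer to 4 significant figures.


1/Tg = w1/Tg1 + w2/Tg2 (in Kelvin)
Tg1 = 313.15 K, Tg2 = 345.15 K
1/Tg = 0.15/313.15 + 0.85/345.15
Tg = 339.9 K


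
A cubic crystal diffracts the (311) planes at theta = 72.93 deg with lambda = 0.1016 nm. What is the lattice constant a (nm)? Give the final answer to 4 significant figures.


d = lambda / (2*sin(theta))
d = 0.1016 / (2*sin(72.93 deg))
d = 0.053141 nm
a = d * sqrt(h^2+k^2+l^2) = 0.053141 * sqrt(11)
a = 0.1762 nm


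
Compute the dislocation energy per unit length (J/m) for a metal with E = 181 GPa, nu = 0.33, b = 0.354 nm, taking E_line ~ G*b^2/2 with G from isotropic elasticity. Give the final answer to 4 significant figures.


Step 1: G = E / (2*(1+nu))
G = 181 / (2*(1+0.33)) = 68.0451 GPa = 6.80451e+10 Pa
Step 2: E_line = G*b^2/2
b = 0.354 nm = 3.54e-10 m
E_line = 0.5 * 6.80451e+10 * (3.54e-10)^2 = 4.264e-09 J/m


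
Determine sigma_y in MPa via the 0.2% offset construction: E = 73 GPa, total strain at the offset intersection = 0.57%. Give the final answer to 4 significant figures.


Offset strain = 0.002
Elastic strain at yield = total_strain - offset = 5.7e-03 - 0.002 = 3.7e-03
sigma_y = E * elastic_strain = 73000 * 3.7e-03
sigma_y = 270.1 MPa


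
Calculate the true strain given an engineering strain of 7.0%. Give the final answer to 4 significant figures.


epsilon_true = ln(1 + epsilon_eng)
epsilon_true = ln(1 + 0.07)
epsilon_true = 0.06766


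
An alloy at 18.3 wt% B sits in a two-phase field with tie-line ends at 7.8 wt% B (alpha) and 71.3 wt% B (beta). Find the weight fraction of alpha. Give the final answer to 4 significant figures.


f_alpha = (C_beta - C0) / (C_beta - C_alpha)
f_alpha = (71.3 - 18.3) / (71.3 - 7.8)
f_alpha = 0.8346


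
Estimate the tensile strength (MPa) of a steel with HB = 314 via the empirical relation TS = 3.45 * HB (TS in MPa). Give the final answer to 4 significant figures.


TS (MPa) = 3.45 * HB
TS = 3.45 * 314
TS = 1083 MPa


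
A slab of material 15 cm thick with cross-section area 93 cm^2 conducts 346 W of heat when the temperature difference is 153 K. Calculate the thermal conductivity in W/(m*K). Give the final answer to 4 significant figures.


k = Q*L / (A*dT)
L = 0.15 m, A = 9.3e-03 m^2
k = 346 * 0.15 / (9.3e-03 * 153)
k = 36.47 W/(m*K)


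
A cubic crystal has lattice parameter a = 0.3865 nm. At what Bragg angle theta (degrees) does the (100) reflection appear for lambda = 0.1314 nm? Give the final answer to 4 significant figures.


d = a / sqrt(h^2+k^2+l^2)
d = 0.3865 / sqrt(1) = 0.3865 nm
lambda = 2*d*sin(theta)  =>  sin(theta) = lambda / (2*d)
sin(theta) = 0.1314 / (2 * 0.3865) = 0.169987
theta = 9.787 deg


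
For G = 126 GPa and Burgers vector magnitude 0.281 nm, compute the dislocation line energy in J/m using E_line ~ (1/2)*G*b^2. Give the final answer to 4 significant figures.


E = G*b^2/2
b = 0.281 nm = 2.81e-10 m
G = 126 GPa = 1.26e+11 Pa
E = 0.5 * 1.26e+11 * (2.81e-10)^2
E = 4.975e-09 J/m


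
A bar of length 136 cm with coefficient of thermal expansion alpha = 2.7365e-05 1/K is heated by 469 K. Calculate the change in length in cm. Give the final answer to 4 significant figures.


dL = L0 * alpha * dT
dL = 136 * 2.7365e-05 * 469
dL = 1.745 cm


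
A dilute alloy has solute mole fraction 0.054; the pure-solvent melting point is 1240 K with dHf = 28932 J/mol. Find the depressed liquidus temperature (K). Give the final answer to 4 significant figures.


dT = R*Tm^2*x / dHf
dT = 8.314 * 1240^2 * 0.054 / 28932
dT = 23.8599 K
T_new = 1240 - 23.8599 = 1216 K


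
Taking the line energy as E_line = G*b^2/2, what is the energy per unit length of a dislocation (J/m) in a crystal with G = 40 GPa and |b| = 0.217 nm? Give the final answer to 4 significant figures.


E = G*b^2/2
b = 0.217 nm = 2.17e-10 m
G = 40 GPa = 4e+10 Pa
E = 0.5 * 4e+10 * (2.17e-10)^2
E = 9.418e-10 J/m


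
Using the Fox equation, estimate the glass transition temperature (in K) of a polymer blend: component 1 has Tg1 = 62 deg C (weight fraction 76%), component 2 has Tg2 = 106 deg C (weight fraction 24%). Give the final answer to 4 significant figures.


1/Tg = w1/Tg1 + w2/Tg2 (in Kelvin)
Tg1 = 335.15 K, Tg2 = 379.15 K
1/Tg = 0.76/335.15 + 0.24/379.15
Tg = 344.8 K


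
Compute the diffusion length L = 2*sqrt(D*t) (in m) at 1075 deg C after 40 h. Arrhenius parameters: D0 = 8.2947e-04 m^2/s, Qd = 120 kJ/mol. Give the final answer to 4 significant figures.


Step 1: D = D0 * exp(-Qd/(R*T))
T = 1348.15 K
D = 8.2947e-04 * exp(-120e3 / (8.314 * 1348.15)) = 1.85858e-08 m^2/s
Step 2: L = 2*sqrt(D*t)
t = 40 h = 144000 s
L = 2*sqrt(1.85858e-08 * 144000) = 0.1035 m


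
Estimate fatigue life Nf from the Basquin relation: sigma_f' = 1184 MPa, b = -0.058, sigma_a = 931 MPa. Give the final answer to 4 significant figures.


sigma_a = sigma_f' * (2*Nf)^b
2*Nf = (sigma_a / sigma_f')^(1/b)
2*Nf = (931 / 1184)^(1/-0.058)
2*Nf = 63.1008
Nf = 31.55 cycles


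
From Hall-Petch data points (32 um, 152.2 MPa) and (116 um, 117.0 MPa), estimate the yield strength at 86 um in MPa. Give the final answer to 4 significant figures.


sigma_y = sigma0 + k / sqrt(d)
1/sqrt(d1) = 1/sqrt(3.2e-05) = 176.777;  1/sqrt(d2) = 92.8477
k = (sigma1 - sigma2) / (1/sqrt(d1) - 1/sqrt(d2)) = (152.2 - 117.0) / (176.777 - 92.8477) = 0.419402 MPa*m^0.5
sigma0 = sigma1 - k/sqrt(d1) = 152.2 - 0.419402*176.777 = 78.0595 MPa
sigma_y(d3) = 78.0595 + 0.419402 / sqrt(8.6e-05) = 123.3 MPa


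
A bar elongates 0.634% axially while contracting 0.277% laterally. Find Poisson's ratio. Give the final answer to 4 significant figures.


nu = -epsilon_lat / epsilon_axial
Lateral strain is contraction (negative), so using magnitudes:
nu = 0.277 / 0.634
nu = 0.4369


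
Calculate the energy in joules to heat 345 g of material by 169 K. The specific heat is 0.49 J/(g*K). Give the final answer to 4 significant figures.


Q = m * cp * dT
Q = 345 * 0.49 * 169
Q = 28570 J


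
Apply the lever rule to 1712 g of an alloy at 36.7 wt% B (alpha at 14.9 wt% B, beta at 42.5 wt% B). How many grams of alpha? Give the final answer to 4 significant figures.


f_alpha = (C_beta - C0) / (C_beta - C_alpha)
f_alpha = (42.5 - 36.7) / (42.5 - 14.9) = 0.210145
m_alpha = f_alpha * m_total = 0.210145 * 1712 = 359.8 g


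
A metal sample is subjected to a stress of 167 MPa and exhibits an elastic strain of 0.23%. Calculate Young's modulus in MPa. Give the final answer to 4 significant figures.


E = sigma / epsilon
epsilon = 0.23% = 2.3e-03
E = 167 / 2.3e-03
E = 72610 MPa


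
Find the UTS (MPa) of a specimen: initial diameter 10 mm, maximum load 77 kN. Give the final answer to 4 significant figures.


A0 = pi*(d/2)^2 = pi*(10/2)^2 = 78.5398 mm^2
UTS = F_max / A0 = 77*1000 / 78.5398
UTS = 980.4 MPa


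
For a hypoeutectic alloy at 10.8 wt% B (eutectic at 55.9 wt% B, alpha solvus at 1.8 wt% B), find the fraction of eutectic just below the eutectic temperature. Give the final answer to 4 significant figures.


f_primary = (C_e - C0) / (C_e - C_alpha_max)
f_primary = (55.9 - 10.8) / (55.9 - 1.8)
f_primary = 0.833641
f_eutectic = 1 - 0.833641 = 0.1664


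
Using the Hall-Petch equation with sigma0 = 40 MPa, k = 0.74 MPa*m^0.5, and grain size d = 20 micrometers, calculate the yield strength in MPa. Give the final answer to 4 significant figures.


sigma_y = sigma0 + k / sqrt(d)
d = 20 um = 2e-05 m
sigma_y = 40 + 0.74 / sqrt(2e-05)
sigma_y = 205.5 MPa


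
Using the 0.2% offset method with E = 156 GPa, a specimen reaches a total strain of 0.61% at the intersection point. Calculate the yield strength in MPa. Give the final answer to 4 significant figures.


Offset strain = 0.002
Elastic strain at yield = total_strain - offset = 6.1e-03 - 0.002 = 4.1e-03
sigma_y = E * elastic_strain = 156000 * 4.1e-03
sigma_y = 639.6 MPa


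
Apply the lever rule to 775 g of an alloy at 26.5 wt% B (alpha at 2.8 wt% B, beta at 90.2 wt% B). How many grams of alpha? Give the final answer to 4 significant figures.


f_alpha = (C_beta - C0) / (C_beta - C_alpha)
f_alpha = (90.2 - 26.5) / (90.2 - 2.8) = 0.728833
m_alpha = f_alpha * m_total = 0.728833 * 775 = 564.8 g


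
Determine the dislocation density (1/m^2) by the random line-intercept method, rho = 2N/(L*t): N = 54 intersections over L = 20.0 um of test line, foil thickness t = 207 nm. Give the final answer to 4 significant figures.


rho = 2N / (L * t)
L = 20.0 um = 2e-05 m, t = 207 nm = 2.07e-07 m
rho = 2 * 54 / (2e-05 * 2.07e-07)
rho = 2.609e+13 1/m^2


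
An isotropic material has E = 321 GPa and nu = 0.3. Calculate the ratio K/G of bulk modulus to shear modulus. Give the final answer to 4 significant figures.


G = E / (2*(1+nu))
G = 321 / (2*(1+0.3)) = 123.462 GPa
K = E / (3*(1-2*nu))
K = 321 / (3*(1-2*0.3)) = 267.5 GPa
K/G = 267.5 / 123.462 = 2.167


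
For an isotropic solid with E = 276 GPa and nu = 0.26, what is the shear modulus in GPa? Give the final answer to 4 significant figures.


G = E / (2*(1+nu))
G = 276 / (2*(1+0.26))
G = 109.5 GPa


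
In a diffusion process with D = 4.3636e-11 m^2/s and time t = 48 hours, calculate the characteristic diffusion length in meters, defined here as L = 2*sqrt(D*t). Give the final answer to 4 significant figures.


t = 48 hr = 172800 s
Diffusion length = 2*sqrt(D*t)
= 2*sqrt(4.3636e-11 * 172800)
= 5.492e-03 m


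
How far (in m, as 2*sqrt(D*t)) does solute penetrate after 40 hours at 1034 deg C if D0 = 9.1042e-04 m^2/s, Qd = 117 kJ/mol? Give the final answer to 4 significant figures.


Step 1: D = D0 * exp(-Qd/(R*T))
T = 1307.15 K
D = 9.1042e-04 * exp(-117e3 / (8.314 * 1307.15)) = 1.92163e-08 m^2/s
Step 2: L = 2*sqrt(D*t)
t = 40 h = 144000 s
L = 2*sqrt(1.92163e-08 * 144000) = 0.1052 m


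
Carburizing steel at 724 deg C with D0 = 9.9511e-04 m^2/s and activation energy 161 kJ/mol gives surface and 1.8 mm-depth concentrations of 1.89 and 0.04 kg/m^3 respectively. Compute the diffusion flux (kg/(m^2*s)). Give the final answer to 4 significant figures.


Step 1: D = D0 * exp(-Qd/(R*T))
T = 724 + 273.15 = 997.15 K
D = 9.9511e-04 * exp(-161e3 / (8.314 * 997.15)) = 3.66229e-12 m^2/s
Step 2: J = D * (C1 - C2) / dx
J = 3.66229e-12 * (1.89 - 0.04) / 1.8e-03
J = 3.764e-09 kg/(m^2*s)


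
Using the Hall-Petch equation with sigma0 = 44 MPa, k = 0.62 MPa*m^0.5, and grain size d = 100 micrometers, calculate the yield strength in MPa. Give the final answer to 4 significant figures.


sigma_y = sigma0 + k / sqrt(d)
d = 100 um = 1e-04 m
sigma_y = 44 + 0.62 / sqrt(1e-04)
sigma_y = 106 MPa


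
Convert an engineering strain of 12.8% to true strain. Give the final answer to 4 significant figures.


epsilon_true = ln(1 + epsilon_eng)
epsilon_true = ln(1 + 0.128)
epsilon_true = 0.1204


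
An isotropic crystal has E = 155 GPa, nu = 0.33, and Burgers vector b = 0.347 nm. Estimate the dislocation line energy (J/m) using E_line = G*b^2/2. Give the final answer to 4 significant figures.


Step 1: G = E / (2*(1+nu))
G = 155 / (2*(1+0.33)) = 58.2707 GPa = 5.82707e+10 Pa
Step 2: E_line = G*b^2/2
b = 0.347 nm = 3.47e-10 m
E_line = 0.5 * 5.82707e+10 * (3.47e-10)^2 = 3.508e-09 J/m


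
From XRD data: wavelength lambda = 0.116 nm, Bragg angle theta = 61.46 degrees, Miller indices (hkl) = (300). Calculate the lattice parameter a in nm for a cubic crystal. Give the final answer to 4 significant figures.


d = lambda / (2*sin(theta))
d = 0.116 / (2*sin(61.46 deg))
d = 0.0660228 nm
a = d * sqrt(h^2+k^2+l^2) = 0.0660228 * sqrt(9)
a = 0.1981 nm


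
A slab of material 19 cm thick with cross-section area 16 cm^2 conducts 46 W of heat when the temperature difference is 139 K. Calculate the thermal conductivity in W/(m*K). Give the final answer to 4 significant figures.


k = Q*L / (A*dT)
L = 0.19 m, A = 1.6e-03 m^2
k = 46 * 0.19 / (1.6e-03 * 139)
k = 39.3 W/(m*K)


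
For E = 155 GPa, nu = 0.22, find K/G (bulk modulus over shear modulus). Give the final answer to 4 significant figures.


G = E / (2*(1+nu))
G = 155 / (2*(1+0.22)) = 63.5246 GPa
K = E / (3*(1-2*nu))
K = 155 / (3*(1-2*0.22)) = 92.2619 GPa
K/G = 92.2619 / 63.5246 = 1.452


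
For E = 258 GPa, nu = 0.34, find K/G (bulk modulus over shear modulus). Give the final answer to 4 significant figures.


G = E / (2*(1+nu))
G = 258 / (2*(1+0.34)) = 96.2687 GPa
K = E / (3*(1-2*nu))
K = 258 / (3*(1-2*0.34)) = 268.75 GPa
K/G = 268.75 / 96.2687 = 2.792


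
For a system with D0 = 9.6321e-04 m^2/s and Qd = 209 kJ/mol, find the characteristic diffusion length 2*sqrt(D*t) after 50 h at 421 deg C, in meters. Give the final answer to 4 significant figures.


Step 1: D = D0 * exp(-Qd/(R*T))
T = 694.15 K
D = 9.6321e-04 * exp(-209e3 / (8.314 * 694.15)) = 1.8028e-19 m^2/s
Step 2: L = 2*sqrt(D*t)
t = 50 h = 180000 s
L = 2*sqrt(1.8028e-19 * 180000) = 3.603e-07 m


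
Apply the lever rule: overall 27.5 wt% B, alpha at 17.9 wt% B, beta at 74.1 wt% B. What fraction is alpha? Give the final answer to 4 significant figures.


f_alpha = (C_beta - C0) / (C_beta - C_alpha)
f_alpha = (74.1 - 27.5) / (74.1 - 17.9)
f_alpha = 0.8292


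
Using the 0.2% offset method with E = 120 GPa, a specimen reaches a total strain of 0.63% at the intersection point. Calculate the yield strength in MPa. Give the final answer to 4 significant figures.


Offset strain = 0.002
Elastic strain at yield = total_strain - offset = 6.3e-03 - 0.002 = 4.3e-03
sigma_y = E * elastic_strain = 120000 * 4.3e-03
sigma_y = 516 MPa


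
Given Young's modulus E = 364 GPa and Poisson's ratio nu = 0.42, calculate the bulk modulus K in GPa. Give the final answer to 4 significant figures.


K = E / (3*(1-2*nu))
K = 364 / (3*(1-2*0.42))
K = 758.3 GPa


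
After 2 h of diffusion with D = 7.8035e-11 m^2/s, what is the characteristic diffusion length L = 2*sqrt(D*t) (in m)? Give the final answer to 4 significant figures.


t = 2 hr = 7200 s
Diffusion length = 2*sqrt(D*t)
= 2*sqrt(7.8035e-11 * 7200)
= 1.499e-03 m


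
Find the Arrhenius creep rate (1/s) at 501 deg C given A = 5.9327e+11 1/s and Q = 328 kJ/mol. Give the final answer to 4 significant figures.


rate = A * exp(-Q / (R*T))
T = 501 + 273.15 = 774.15 K
rate = 5.9327e+11 * exp(-328e3 / (8.314 * 774.15))
rate = 4.377e-11 1/s


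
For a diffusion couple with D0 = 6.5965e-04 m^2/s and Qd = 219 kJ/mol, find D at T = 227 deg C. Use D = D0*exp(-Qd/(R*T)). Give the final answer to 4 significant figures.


D = D0 * exp(-Qd / (R*T))
T = 500.15 K
D = 6.5965e-04 * exp(-219e3 / (8.314 * 500.15))
D = 8.843e-27 m^2/s


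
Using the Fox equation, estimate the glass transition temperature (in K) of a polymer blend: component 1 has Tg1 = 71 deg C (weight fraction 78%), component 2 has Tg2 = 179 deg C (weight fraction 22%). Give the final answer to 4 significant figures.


1/Tg = w1/Tg1 + w2/Tg2 (in Kelvin)
Tg1 = 344.15 K, Tg2 = 452.15 K
1/Tg = 0.78/344.15 + 0.22/452.15
Tg = 363.2 K


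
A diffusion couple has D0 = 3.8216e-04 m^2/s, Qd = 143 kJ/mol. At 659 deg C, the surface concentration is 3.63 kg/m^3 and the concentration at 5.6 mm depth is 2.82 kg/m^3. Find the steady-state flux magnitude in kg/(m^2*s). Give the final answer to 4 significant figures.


Step 1: D = D0 * exp(-Qd/(R*T))
T = 659 + 273.15 = 932.15 K
D = 3.8216e-04 * exp(-143e3 / (8.314 * 932.15)) = 3.70427e-12 m^2/s
Step 2: J = D * (C1 - C2) / dx
J = 3.70427e-12 * (3.63 - 2.82) / 5.6e-03
J = 5.358e-10 kg/(m^2*s)


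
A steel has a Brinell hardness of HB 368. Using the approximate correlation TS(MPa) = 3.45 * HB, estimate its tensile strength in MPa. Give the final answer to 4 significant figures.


TS (MPa) = 3.45 * HB
TS = 3.45 * 368
TS = 1270 MPa


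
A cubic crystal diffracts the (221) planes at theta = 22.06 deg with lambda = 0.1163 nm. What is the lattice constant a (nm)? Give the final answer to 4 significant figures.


d = lambda / (2*sin(theta))
d = 0.1163 / (2*sin(22.06 deg))
d = 0.154828 nm
a = d * sqrt(h^2+k^2+l^2) = 0.154828 * sqrt(9)
a = 0.4645 nm


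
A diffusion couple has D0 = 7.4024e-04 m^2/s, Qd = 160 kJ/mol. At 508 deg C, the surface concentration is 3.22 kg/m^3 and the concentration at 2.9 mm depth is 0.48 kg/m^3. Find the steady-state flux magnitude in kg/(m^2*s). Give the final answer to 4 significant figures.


Step 1: D = D0 * exp(-Qd/(R*T))
T = 508 + 273.15 = 781.15 K
D = 7.4024e-04 * exp(-160e3 / (8.314 * 781.15)) = 1.47898e-14 m^2/s
Step 2: J = D * (C1 - C2) / dx
J = 1.47898e-14 * (3.22 - 0.48) / 2.9e-03
J = 1.397e-11 kg/(m^2*s)


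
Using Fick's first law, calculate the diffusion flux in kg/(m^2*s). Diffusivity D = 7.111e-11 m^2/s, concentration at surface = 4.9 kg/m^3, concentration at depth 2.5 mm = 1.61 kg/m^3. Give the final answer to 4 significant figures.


J = -D * (dC/dx) = D * (C1 - C2) / dx
J = 7.111e-11 * (4.9 - 1.61) / 2.5e-03
J = 9.358e-08 kg/(m^2*s)
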